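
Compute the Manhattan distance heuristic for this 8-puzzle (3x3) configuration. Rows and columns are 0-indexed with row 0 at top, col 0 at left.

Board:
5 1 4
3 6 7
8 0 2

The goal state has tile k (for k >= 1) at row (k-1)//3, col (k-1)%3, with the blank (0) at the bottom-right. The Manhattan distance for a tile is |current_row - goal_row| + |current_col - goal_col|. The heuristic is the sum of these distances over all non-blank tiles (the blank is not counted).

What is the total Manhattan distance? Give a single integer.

Tile 5: at (0,0), goal (1,1), distance |0-1|+|0-1| = 2
Tile 1: at (0,1), goal (0,0), distance |0-0|+|1-0| = 1
Tile 4: at (0,2), goal (1,0), distance |0-1|+|2-0| = 3
Tile 3: at (1,0), goal (0,2), distance |1-0|+|0-2| = 3
Tile 6: at (1,1), goal (1,2), distance |1-1|+|1-2| = 1
Tile 7: at (1,2), goal (2,0), distance |1-2|+|2-0| = 3
Tile 8: at (2,0), goal (2,1), distance |2-2|+|0-1| = 1
Tile 2: at (2,2), goal (0,1), distance |2-0|+|2-1| = 3
Sum: 2 + 1 + 3 + 3 + 1 + 3 + 1 + 3 = 17

Answer: 17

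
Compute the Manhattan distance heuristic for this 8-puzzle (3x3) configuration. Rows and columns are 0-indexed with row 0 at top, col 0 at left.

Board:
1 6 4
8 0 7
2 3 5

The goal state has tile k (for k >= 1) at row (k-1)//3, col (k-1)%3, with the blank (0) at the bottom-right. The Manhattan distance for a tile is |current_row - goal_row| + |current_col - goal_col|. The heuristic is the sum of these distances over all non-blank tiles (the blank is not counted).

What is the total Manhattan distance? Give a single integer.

Answer: 18

Derivation:
Tile 1: at (0,0), goal (0,0), distance |0-0|+|0-0| = 0
Tile 6: at (0,1), goal (1,2), distance |0-1|+|1-2| = 2
Tile 4: at (0,2), goal (1,0), distance |0-1|+|2-0| = 3
Tile 8: at (1,0), goal (2,1), distance |1-2|+|0-1| = 2
Tile 7: at (1,2), goal (2,0), distance |1-2|+|2-0| = 3
Tile 2: at (2,0), goal (0,1), distance |2-0|+|0-1| = 3
Tile 3: at (2,1), goal (0,2), distance |2-0|+|1-2| = 3
Tile 5: at (2,2), goal (1,1), distance |2-1|+|2-1| = 2
Sum: 0 + 2 + 3 + 2 + 3 + 3 + 3 + 2 = 18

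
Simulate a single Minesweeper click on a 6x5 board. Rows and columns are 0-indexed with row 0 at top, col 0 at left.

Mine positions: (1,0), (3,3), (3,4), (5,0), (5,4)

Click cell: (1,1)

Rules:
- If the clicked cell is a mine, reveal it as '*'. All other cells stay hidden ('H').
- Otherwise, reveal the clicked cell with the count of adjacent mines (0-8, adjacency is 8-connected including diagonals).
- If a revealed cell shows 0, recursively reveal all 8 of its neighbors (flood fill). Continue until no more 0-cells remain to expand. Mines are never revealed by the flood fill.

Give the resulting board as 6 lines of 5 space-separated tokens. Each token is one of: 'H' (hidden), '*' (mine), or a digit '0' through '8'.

H H H H H
H 1 H H H
H H H H H
H H H H H
H H H H H
H H H H H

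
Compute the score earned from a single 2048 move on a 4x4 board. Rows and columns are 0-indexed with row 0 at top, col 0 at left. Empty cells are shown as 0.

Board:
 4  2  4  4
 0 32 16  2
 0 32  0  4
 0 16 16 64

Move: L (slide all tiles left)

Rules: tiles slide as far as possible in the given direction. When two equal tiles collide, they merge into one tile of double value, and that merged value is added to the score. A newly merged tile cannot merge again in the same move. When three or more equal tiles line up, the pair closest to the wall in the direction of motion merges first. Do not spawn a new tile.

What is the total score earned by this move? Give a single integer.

Answer: 40

Derivation:
Slide left:
row 0: [4, 2, 4, 4] -> [4, 2, 8, 0]  score +8 (running 8)
row 1: [0, 32, 16, 2] -> [32, 16, 2, 0]  score +0 (running 8)
row 2: [0, 32, 0, 4] -> [32, 4, 0, 0]  score +0 (running 8)
row 3: [0, 16, 16, 64] -> [32, 64, 0, 0]  score +32 (running 40)
Board after move:
 4  2  8  0
32 16  2  0
32  4  0  0
32 64  0  0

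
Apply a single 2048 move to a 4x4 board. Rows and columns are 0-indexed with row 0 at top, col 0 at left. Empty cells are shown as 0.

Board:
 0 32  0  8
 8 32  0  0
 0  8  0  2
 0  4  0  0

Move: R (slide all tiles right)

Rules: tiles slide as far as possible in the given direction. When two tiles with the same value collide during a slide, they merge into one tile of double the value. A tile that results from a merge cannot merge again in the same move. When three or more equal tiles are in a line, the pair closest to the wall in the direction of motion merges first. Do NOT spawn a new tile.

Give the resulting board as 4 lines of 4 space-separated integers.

Slide right:
row 0: [0, 32, 0, 8] -> [0, 0, 32, 8]
row 1: [8, 32, 0, 0] -> [0, 0, 8, 32]
row 2: [0, 8, 0, 2] -> [0, 0, 8, 2]
row 3: [0, 4, 0, 0] -> [0, 0, 0, 4]

Answer:  0  0 32  8
 0  0  8 32
 0  0  8  2
 0  0  0  4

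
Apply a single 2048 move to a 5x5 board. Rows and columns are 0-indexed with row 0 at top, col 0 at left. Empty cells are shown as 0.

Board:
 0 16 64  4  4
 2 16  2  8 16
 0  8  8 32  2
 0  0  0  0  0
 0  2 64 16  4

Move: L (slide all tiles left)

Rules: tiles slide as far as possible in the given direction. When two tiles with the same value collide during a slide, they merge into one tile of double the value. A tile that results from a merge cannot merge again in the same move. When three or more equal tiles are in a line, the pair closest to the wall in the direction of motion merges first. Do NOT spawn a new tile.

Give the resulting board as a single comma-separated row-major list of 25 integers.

Answer: 16, 64, 8, 0, 0, 2, 16, 2, 8, 16, 16, 32, 2, 0, 0, 0, 0, 0, 0, 0, 2, 64, 16, 4, 0

Derivation:
Slide left:
row 0: [0, 16, 64, 4, 4] -> [16, 64, 8, 0, 0]
row 1: [2, 16, 2, 8, 16] -> [2, 16, 2, 8, 16]
row 2: [0, 8, 8, 32, 2] -> [16, 32, 2, 0, 0]
row 3: [0, 0, 0, 0, 0] -> [0, 0, 0, 0, 0]
row 4: [0, 2, 64, 16, 4] -> [2, 64, 16, 4, 0]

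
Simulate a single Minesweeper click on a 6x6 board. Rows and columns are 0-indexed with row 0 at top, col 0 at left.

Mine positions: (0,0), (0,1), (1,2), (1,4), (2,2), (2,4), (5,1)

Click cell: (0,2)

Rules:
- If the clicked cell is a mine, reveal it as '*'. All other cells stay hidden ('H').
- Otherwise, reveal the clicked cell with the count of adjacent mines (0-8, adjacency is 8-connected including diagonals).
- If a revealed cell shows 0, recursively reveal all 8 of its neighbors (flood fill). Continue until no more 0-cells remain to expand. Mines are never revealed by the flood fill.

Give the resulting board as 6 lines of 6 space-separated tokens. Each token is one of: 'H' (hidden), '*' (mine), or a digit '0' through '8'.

H H 2 H H H
H H H H H H
H H H H H H
H H H H H H
H H H H H H
H H H H H H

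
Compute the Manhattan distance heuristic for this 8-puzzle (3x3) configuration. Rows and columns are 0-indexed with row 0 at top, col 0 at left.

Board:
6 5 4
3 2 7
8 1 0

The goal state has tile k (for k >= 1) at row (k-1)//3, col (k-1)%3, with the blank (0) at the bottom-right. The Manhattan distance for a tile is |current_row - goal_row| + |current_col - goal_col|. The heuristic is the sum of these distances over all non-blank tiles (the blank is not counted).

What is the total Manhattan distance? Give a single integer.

Answer: 18

Derivation:
Tile 6: (0,0)->(1,2) = 3
Tile 5: (0,1)->(1,1) = 1
Tile 4: (0,2)->(1,0) = 3
Tile 3: (1,0)->(0,2) = 3
Tile 2: (1,1)->(0,1) = 1
Tile 7: (1,2)->(2,0) = 3
Tile 8: (2,0)->(2,1) = 1
Tile 1: (2,1)->(0,0) = 3
Sum: 3 + 1 + 3 + 3 + 1 + 3 + 1 + 3 = 18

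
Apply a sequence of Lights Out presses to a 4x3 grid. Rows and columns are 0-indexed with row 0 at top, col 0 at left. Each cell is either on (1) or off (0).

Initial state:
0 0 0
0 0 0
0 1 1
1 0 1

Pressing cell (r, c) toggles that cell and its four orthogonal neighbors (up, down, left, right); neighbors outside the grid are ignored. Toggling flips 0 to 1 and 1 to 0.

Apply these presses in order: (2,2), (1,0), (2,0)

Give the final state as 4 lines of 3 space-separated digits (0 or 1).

Answer: 1 0 0
0 1 1
0 1 0
0 0 0

Derivation:
After press 1 at (2,2):
0 0 0
0 0 1
0 0 0
1 0 0

After press 2 at (1,0):
1 0 0
1 1 1
1 0 0
1 0 0

After press 3 at (2,0):
1 0 0
0 1 1
0 1 0
0 0 0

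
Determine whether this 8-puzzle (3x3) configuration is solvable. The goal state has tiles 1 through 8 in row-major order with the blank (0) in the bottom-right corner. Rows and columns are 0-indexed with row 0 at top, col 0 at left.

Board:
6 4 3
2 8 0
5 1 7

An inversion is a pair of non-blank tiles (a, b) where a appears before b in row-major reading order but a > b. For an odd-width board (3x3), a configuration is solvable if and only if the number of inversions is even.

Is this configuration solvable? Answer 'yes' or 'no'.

Answer: no

Derivation:
Inversions (pairs i<j in row-major order where tile[i] > tile[j] > 0): 15
15 is odd, so the puzzle is not solvable.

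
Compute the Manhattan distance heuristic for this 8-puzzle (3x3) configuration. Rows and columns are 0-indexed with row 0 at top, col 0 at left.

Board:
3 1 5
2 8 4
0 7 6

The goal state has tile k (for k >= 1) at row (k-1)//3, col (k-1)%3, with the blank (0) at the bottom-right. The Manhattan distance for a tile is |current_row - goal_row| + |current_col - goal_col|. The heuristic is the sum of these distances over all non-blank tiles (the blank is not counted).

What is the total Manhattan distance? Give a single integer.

Tile 3: at (0,0), goal (0,2), distance |0-0|+|0-2| = 2
Tile 1: at (0,1), goal (0,0), distance |0-0|+|1-0| = 1
Tile 5: at (0,2), goal (1,1), distance |0-1|+|2-1| = 2
Tile 2: at (1,0), goal (0,1), distance |1-0|+|0-1| = 2
Tile 8: at (1,1), goal (2,1), distance |1-2|+|1-1| = 1
Tile 4: at (1,2), goal (1,0), distance |1-1|+|2-0| = 2
Tile 7: at (2,1), goal (2,0), distance |2-2|+|1-0| = 1
Tile 6: at (2,2), goal (1,2), distance |2-1|+|2-2| = 1
Sum: 2 + 1 + 2 + 2 + 1 + 2 + 1 + 1 = 12

Answer: 12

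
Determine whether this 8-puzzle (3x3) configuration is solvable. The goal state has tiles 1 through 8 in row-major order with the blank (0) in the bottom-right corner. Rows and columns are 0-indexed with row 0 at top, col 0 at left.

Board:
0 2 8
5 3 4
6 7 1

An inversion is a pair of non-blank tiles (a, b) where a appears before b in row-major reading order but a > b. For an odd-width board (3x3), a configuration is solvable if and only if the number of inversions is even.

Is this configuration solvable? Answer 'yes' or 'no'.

Inversions (pairs i<j in row-major order where tile[i] > tile[j] > 0): 14
14 is even, so the puzzle is solvable.

Answer: yes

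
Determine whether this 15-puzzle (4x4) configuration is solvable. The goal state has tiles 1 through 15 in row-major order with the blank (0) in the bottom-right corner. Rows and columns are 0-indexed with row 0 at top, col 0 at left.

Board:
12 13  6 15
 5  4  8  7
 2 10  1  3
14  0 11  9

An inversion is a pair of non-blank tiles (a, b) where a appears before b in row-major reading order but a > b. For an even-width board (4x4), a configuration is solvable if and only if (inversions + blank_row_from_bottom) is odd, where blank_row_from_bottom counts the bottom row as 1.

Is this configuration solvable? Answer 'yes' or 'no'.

Inversions: 59
Blank is in row 3 (0-indexed from top), which is row 1 counting from the bottom (bottom = 1).
59 + 1 = 60, which is even, so the puzzle is not solvable.

Answer: no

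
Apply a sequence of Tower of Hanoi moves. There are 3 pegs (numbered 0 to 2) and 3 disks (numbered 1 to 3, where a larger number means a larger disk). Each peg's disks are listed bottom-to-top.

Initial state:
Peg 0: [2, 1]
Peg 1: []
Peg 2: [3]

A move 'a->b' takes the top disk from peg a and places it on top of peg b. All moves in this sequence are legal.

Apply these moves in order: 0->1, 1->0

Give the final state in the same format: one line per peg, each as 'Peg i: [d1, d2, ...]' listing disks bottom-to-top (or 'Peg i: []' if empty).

After move 1 (0->1):
Peg 0: [2]
Peg 1: [1]
Peg 2: [3]

After move 2 (1->0):
Peg 0: [2, 1]
Peg 1: []
Peg 2: [3]

Answer: Peg 0: [2, 1]
Peg 1: []
Peg 2: [3]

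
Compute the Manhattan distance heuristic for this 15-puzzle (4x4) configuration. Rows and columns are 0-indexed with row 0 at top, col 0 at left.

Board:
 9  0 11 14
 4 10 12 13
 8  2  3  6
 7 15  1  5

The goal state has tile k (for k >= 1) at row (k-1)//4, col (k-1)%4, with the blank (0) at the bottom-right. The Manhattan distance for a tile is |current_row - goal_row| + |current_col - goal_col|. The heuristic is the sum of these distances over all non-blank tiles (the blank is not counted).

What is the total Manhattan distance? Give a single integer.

Tile 9: (0,0)->(2,0) = 2
Tile 11: (0,2)->(2,2) = 2
Tile 14: (0,3)->(3,1) = 5
Tile 4: (1,0)->(0,3) = 4
Tile 10: (1,1)->(2,1) = 1
Tile 12: (1,2)->(2,3) = 2
Tile 13: (1,3)->(3,0) = 5
Tile 8: (2,0)->(1,3) = 4
Tile 2: (2,1)->(0,1) = 2
Tile 3: (2,2)->(0,2) = 2
Tile 6: (2,3)->(1,1) = 3
Tile 7: (3,0)->(1,2) = 4
Tile 15: (3,1)->(3,2) = 1
Tile 1: (3,2)->(0,0) = 5
Tile 5: (3,3)->(1,0) = 5
Sum: 2 + 2 + 5 + 4 + 1 + 2 + 5 + 4 + 2 + 2 + 3 + 4 + 1 + 5 + 5 = 47

Answer: 47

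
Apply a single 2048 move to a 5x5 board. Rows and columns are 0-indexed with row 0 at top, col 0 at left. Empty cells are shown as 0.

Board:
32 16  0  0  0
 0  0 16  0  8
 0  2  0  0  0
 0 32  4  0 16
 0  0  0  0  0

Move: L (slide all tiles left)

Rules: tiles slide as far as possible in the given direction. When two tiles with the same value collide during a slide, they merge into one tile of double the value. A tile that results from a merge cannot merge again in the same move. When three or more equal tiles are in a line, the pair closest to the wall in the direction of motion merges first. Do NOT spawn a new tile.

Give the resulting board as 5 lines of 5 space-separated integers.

Slide left:
row 0: [32, 16, 0, 0, 0] -> [32, 16, 0, 0, 0]
row 1: [0, 0, 16, 0, 8] -> [16, 8, 0, 0, 0]
row 2: [0, 2, 0, 0, 0] -> [2, 0, 0, 0, 0]
row 3: [0, 32, 4, 0, 16] -> [32, 4, 16, 0, 0]
row 4: [0, 0, 0, 0, 0] -> [0, 0, 0, 0, 0]

Answer: 32 16  0  0  0
16  8  0  0  0
 2  0  0  0  0
32  4 16  0  0
 0  0  0  0  0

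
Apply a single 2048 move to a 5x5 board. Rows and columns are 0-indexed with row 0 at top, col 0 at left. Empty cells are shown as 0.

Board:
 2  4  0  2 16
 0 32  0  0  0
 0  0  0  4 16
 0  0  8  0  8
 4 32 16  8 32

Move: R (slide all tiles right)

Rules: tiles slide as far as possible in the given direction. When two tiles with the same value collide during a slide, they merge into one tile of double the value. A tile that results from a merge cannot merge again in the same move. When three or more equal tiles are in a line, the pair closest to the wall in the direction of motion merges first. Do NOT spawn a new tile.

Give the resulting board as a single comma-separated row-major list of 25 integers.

Slide right:
row 0: [2, 4, 0, 2, 16] -> [0, 2, 4, 2, 16]
row 1: [0, 32, 0, 0, 0] -> [0, 0, 0, 0, 32]
row 2: [0, 0, 0, 4, 16] -> [0, 0, 0, 4, 16]
row 3: [0, 0, 8, 0, 8] -> [0, 0, 0, 0, 16]
row 4: [4, 32, 16, 8, 32] -> [4, 32, 16, 8, 32]

Answer: 0, 2, 4, 2, 16, 0, 0, 0, 0, 32, 0, 0, 0, 4, 16, 0, 0, 0, 0, 16, 4, 32, 16, 8, 32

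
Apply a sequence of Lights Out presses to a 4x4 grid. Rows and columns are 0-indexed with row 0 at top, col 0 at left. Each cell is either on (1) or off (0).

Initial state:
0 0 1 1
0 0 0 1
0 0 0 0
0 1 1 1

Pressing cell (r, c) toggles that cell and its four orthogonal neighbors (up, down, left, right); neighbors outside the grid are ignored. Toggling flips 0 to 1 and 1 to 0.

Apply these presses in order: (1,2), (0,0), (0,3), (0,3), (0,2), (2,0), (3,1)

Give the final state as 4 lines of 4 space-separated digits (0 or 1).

After press 1 at (1,2):
0 0 0 1
0 1 1 0
0 0 1 0
0 1 1 1

After press 2 at (0,0):
1 1 0 1
1 1 1 0
0 0 1 0
0 1 1 1

After press 3 at (0,3):
1 1 1 0
1 1 1 1
0 0 1 0
0 1 1 1

After press 4 at (0,3):
1 1 0 1
1 1 1 0
0 0 1 0
0 1 1 1

After press 5 at (0,2):
1 0 1 0
1 1 0 0
0 0 1 0
0 1 1 1

After press 6 at (2,0):
1 0 1 0
0 1 0 0
1 1 1 0
1 1 1 1

After press 7 at (3,1):
1 0 1 0
0 1 0 0
1 0 1 0
0 0 0 1

Answer: 1 0 1 0
0 1 0 0
1 0 1 0
0 0 0 1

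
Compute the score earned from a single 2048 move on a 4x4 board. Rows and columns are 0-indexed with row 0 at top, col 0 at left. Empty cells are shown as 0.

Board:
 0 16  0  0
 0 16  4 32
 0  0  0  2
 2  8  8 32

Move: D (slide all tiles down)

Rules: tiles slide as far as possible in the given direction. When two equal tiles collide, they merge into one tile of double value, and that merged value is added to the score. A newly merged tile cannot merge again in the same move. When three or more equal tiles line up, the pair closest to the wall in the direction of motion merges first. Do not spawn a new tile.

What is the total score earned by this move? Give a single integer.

Answer: 32

Derivation:
Slide down:
col 0: [0, 0, 0, 2] -> [0, 0, 0, 2]  score +0 (running 0)
col 1: [16, 16, 0, 8] -> [0, 0, 32, 8]  score +32 (running 32)
col 2: [0, 4, 0, 8] -> [0, 0, 4, 8]  score +0 (running 32)
col 3: [0, 32, 2, 32] -> [0, 32, 2, 32]  score +0 (running 32)
Board after move:
 0  0  0  0
 0  0  0 32
 0 32  4  2
 2  8  8 32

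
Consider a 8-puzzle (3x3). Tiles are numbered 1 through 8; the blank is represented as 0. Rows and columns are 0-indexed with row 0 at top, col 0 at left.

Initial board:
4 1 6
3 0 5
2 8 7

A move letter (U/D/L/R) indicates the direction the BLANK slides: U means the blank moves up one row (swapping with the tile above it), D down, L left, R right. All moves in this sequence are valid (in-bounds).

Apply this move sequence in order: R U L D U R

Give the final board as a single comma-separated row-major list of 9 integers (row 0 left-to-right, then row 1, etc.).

Answer: 4, 1, 0, 3, 5, 6, 2, 8, 7

Derivation:
After move 1 (R):
4 1 6
3 5 0
2 8 7

After move 2 (U):
4 1 0
3 5 6
2 8 7

After move 3 (L):
4 0 1
3 5 6
2 8 7

After move 4 (D):
4 5 1
3 0 6
2 8 7

After move 5 (U):
4 0 1
3 5 6
2 8 7

After move 6 (R):
4 1 0
3 5 6
2 8 7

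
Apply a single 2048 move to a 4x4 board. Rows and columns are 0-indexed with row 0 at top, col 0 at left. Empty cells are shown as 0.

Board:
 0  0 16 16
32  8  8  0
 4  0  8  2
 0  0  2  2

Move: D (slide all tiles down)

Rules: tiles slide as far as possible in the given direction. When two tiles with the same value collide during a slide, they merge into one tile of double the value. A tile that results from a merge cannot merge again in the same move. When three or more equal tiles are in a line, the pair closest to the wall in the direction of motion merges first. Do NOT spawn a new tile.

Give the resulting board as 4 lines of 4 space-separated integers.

Slide down:
col 0: [0, 32, 4, 0] -> [0, 0, 32, 4]
col 1: [0, 8, 0, 0] -> [0, 0, 0, 8]
col 2: [16, 8, 8, 2] -> [0, 16, 16, 2]
col 3: [16, 0, 2, 2] -> [0, 0, 16, 4]

Answer:  0  0  0  0
 0  0 16  0
32  0 16 16
 4  8  2  4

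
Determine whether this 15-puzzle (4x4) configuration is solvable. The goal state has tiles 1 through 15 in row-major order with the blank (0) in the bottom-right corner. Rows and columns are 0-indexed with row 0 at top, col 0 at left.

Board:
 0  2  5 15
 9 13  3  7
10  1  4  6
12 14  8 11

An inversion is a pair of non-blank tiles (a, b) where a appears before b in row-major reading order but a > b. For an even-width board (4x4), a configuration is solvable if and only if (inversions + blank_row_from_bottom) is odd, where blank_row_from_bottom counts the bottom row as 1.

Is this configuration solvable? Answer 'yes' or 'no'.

Inversions: 43
Blank is in row 0 (0-indexed from top), which is row 4 counting from the bottom (bottom = 1).
43 + 4 = 47, which is odd, so the puzzle is solvable.

Answer: yes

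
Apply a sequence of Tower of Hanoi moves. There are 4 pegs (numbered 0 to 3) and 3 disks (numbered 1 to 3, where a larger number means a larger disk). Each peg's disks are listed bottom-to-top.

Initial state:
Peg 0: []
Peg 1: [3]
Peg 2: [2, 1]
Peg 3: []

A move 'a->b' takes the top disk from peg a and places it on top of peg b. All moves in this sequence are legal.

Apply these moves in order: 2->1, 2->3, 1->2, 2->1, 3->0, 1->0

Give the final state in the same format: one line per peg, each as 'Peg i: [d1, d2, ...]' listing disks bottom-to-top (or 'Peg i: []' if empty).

Answer: Peg 0: [2, 1]
Peg 1: [3]
Peg 2: []
Peg 3: []

Derivation:
After move 1 (2->1):
Peg 0: []
Peg 1: [3, 1]
Peg 2: [2]
Peg 3: []

After move 2 (2->3):
Peg 0: []
Peg 1: [3, 1]
Peg 2: []
Peg 3: [2]

After move 3 (1->2):
Peg 0: []
Peg 1: [3]
Peg 2: [1]
Peg 3: [2]

After move 4 (2->1):
Peg 0: []
Peg 1: [3, 1]
Peg 2: []
Peg 3: [2]

After move 5 (3->0):
Peg 0: [2]
Peg 1: [3, 1]
Peg 2: []
Peg 3: []

After move 6 (1->0):
Peg 0: [2, 1]
Peg 1: [3]
Peg 2: []
Peg 3: []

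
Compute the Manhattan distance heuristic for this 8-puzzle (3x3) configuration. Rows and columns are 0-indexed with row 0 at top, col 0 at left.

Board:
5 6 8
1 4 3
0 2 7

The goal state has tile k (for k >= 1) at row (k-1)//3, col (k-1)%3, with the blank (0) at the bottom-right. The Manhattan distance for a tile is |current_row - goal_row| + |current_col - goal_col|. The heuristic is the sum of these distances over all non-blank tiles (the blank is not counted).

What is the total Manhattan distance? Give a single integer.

Tile 5: at (0,0), goal (1,1), distance |0-1|+|0-1| = 2
Tile 6: at (0,1), goal (1,2), distance |0-1|+|1-2| = 2
Tile 8: at (0,2), goal (2,1), distance |0-2|+|2-1| = 3
Tile 1: at (1,0), goal (0,0), distance |1-0|+|0-0| = 1
Tile 4: at (1,1), goal (1,0), distance |1-1|+|1-0| = 1
Tile 3: at (1,2), goal (0,2), distance |1-0|+|2-2| = 1
Tile 2: at (2,1), goal (0,1), distance |2-0|+|1-1| = 2
Tile 7: at (2,2), goal (2,0), distance |2-2|+|2-0| = 2
Sum: 2 + 2 + 3 + 1 + 1 + 1 + 2 + 2 = 14

Answer: 14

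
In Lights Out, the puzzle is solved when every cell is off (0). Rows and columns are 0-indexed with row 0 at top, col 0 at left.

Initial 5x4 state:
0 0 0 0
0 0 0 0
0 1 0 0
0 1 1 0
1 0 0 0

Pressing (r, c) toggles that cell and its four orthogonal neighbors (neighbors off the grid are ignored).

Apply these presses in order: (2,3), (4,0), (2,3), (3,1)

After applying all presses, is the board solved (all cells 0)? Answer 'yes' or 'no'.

Answer: yes

Derivation:
After press 1 at (2,3):
0 0 0 0
0 0 0 1
0 1 1 1
0 1 1 1
1 0 0 0

After press 2 at (4,0):
0 0 0 0
0 0 0 1
0 1 1 1
1 1 1 1
0 1 0 0

After press 3 at (2,3):
0 0 0 0
0 0 0 0
0 1 0 0
1 1 1 0
0 1 0 0

After press 4 at (3,1):
0 0 0 0
0 0 0 0
0 0 0 0
0 0 0 0
0 0 0 0

Lights still on: 0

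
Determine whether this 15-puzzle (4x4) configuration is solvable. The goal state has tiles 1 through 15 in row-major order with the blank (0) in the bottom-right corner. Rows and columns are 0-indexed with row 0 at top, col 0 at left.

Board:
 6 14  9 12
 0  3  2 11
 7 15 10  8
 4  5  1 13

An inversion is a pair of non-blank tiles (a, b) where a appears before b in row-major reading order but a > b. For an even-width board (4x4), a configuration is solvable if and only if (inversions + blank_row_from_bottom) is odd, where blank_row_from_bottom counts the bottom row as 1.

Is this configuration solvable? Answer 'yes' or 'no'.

Inversions: 60
Blank is in row 1 (0-indexed from top), which is row 3 counting from the bottom (bottom = 1).
60 + 3 = 63, which is odd, so the puzzle is solvable.

Answer: yes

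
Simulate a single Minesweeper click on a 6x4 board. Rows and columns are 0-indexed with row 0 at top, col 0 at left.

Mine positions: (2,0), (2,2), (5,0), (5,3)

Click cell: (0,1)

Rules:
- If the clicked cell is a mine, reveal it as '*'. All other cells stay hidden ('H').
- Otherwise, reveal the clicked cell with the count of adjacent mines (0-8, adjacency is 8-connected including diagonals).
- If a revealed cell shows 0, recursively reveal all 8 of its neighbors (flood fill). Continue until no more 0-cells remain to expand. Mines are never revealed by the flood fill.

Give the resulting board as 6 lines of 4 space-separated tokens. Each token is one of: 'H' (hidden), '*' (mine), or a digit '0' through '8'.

0 0 0 0
1 2 1 1
H H H H
H H H H
H H H H
H H H H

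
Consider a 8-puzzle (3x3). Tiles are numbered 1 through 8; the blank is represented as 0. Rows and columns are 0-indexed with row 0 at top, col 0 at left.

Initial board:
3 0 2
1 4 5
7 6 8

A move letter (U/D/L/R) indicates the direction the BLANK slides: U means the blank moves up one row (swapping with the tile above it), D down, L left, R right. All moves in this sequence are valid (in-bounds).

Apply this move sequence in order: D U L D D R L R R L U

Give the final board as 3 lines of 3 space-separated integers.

Answer: 1 3 2
7 0 5
6 4 8

Derivation:
After move 1 (D):
3 4 2
1 0 5
7 6 8

After move 2 (U):
3 0 2
1 4 5
7 6 8

After move 3 (L):
0 3 2
1 4 5
7 6 8

After move 4 (D):
1 3 2
0 4 5
7 6 8

After move 5 (D):
1 3 2
7 4 5
0 6 8

After move 6 (R):
1 3 2
7 4 5
6 0 8

After move 7 (L):
1 3 2
7 4 5
0 6 8

After move 8 (R):
1 3 2
7 4 5
6 0 8

After move 9 (R):
1 3 2
7 4 5
6 8 0

After move 10 (L):
1 3 2
7 4 5
6 0 8

After move 11 (U):
1 3 2
7 0 5
6 4 8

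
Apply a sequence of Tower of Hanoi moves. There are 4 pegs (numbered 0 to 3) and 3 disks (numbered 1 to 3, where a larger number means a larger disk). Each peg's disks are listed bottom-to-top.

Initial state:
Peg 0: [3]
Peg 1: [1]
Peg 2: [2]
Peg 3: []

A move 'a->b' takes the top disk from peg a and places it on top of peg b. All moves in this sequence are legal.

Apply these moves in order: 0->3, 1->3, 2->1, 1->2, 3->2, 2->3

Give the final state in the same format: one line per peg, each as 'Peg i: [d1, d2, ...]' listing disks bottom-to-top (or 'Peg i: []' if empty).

After move 1 (0->3):
Peg 0: []
Peg 1: [1]
Peg 2: [2]
Peg 3: [3]

After move 2 (1->3):
Peg 0: []
Peg 1: []
Peg 2: [2]
Peg 3: [3, 1]

After move 3 (2->1):
Peg 0: []
Peg 1: [2]
Peg 2: []
Peg 3: [3, 1]

After move 4 (1->2):
Peg 0: []
Peg 1: []
Peg 2: [2]
Peg 3: [3, 1]

After move 5 (3->2):
Peg 0: []
Peg 1: []
Peg 2: [2, 1]
Peg 3: [3]

After move 6 (2->3):
Peg 0: []
Peg 1: []
Peg 2: [2]
Peg 3: [3, 1]

Answer: Peg 0: []
Peg 1: []
Peg 2: [2]
Peg 3: [3, 1]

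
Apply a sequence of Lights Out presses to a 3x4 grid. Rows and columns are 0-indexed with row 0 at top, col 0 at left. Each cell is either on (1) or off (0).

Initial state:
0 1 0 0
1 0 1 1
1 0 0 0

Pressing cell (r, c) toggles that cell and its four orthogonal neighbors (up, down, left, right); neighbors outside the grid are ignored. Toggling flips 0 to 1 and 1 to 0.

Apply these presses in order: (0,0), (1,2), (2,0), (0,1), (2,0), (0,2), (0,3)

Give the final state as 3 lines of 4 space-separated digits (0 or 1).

After press 1 at (0,0):
1 0 0 0
0 0 1 1
1 0 0 0

After press 2 at (1,2):
1 0 1 0
0 1 0 0
1 0 1 0

After press 3 at (2,0):
1 0 1 0
1 1 0 0
0 1 1 0

After press 4 at (0,1):
0 1 0 0
1 0 0 0
0 1 1 0

After press 5 at (2,0):
0 1 0 0
0 0 0 0
1 0 1 0

After press 6 at (0,2):
0 0 1 1
0 0 1 0
1 0 1 0

After press 7 at (0,3):
0 0 0 0
0 0 1 1
1 0 1 0

Answer: 0 0 0 0
0 0 1 1
1 0 1 0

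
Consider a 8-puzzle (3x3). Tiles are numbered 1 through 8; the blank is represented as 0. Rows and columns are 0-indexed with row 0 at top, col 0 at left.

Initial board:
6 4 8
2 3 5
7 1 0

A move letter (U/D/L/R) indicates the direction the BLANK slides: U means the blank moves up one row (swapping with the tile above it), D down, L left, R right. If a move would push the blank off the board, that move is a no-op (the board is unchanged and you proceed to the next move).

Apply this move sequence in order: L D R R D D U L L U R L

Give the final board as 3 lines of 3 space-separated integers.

Answer: 0 4 8
6 2 3
7 1 5

Derivation:
After move 1 (L):
6 4 8
2 3 5
7 0 1

After move 2 (D):
6 4 8
2 3 5
7 0 1

After move 3 (R):
6 4 8
2 3 5
7 1 0

After move 4 (R):
6 4 8
2 3 5
7 1 0

After move 5 (D):
6 4 8
2 3 5
7 1 0

After move 6 (D):
6 4 8
2 3 5
7 1 0

After move 7 (U):
6 4 8
2 3 0
7 1 5

After move 8 (L):
6 4 8
2 0 3
7 1 5

After move 9 (L):
6 4 8
0 2 3
7 1 5

After move 10 (U):
0 4 8
6 2 3
7 1 5

After move 11 (R):
4 0 8
6 2 3
7 1 5

After move 12 (L):
0 4 8
6 2 3
7 1 5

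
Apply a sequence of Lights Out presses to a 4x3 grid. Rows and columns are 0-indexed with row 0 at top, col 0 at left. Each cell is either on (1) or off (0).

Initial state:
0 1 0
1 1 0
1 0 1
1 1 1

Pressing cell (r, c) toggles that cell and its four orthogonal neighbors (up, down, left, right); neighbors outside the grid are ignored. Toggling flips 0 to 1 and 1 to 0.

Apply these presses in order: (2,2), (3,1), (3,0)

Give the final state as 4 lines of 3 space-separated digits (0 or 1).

Answer: 0 1 0
1 1 1
0 0 0
1 1 1

Derivation:
After press 1 at (2,2):
0 1 0
1 1 1
1 1 0
1 1 0

After press 2 at (3,1):
0 1 0
1 1 1
1 0 0
0 0 1

After press 3 at (3,0):
0 1 0
1 1 1
0 0 0
1 1 1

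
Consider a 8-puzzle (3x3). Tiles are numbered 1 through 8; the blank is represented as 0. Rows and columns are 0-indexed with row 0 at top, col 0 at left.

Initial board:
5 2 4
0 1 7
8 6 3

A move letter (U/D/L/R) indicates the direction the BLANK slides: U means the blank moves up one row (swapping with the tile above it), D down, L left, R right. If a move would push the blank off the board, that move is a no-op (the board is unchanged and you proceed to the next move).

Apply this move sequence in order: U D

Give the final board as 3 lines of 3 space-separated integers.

Answer: 5 2 4
0 1 7
8 6 3

Derivation:
After move 1 (U):
0 2 4
5 1 7
8 6 3

After move 2 (D):
5 2 4
0 1 7
8 6 3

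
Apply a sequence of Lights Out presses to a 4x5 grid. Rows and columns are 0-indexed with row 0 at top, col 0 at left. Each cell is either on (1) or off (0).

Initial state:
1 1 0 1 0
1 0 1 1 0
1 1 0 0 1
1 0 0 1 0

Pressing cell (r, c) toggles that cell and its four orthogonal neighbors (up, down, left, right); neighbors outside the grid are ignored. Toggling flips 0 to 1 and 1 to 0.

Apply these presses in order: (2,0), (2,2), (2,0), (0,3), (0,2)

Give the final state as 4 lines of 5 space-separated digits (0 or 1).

After press 1 at (2,0):
1 1 0 1 0
0 0 1 1 0
0 0 0 0 1
0 0 0 1 0

After press 2 at (2,2):
1 1 0 1 0
0 0 0 1 0
0 1 1 1 1
0 0 1 1 0

After press 3 at (2,0):
1 1 0 1 0
1 0 0 1 0
1 0 1 1 1
1 0 1 1 0

After press 4 at (0,3):
1 1 1 0 1
1 0 0 0 0
1 0 1 1 1
1 0 1 1 0

After press 5 at (0,2):
1 0 0 1 1
1 0 1 0 0
1 0 1 1 1
1 0 1 1 0

Answer: 1 0 0 1 1
1 0 1 0 0
1 0 1 1 1
1 0 1 1 0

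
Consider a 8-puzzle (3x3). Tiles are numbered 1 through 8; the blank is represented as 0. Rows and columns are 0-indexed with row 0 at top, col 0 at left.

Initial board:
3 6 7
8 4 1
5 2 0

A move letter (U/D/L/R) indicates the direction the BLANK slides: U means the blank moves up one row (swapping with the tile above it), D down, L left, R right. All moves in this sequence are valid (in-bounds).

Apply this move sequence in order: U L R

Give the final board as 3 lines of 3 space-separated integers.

Answer: 3 6 7
8 4 0
5 2 1

Derivation:
After move 1 (U):
3 6 7
8 4 0
5 2 1

After move 2 (L):
3 6 7
8 0 4
5 2 1

After move 3 (R):
3 6 7
8 4 0
5 2 1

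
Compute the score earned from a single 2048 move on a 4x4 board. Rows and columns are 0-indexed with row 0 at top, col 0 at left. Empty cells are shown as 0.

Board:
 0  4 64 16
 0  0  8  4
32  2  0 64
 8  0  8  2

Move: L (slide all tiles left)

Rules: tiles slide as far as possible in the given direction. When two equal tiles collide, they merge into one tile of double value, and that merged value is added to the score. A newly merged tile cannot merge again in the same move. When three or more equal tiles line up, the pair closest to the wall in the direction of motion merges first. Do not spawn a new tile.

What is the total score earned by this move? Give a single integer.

Answer: 16

Derivation:
Slide left:
row 0: [0, 4, 64, 16] -> [4, 64, 16, 0]  score +0 (running 0)
row 1: [0, 0, 8, 4] -> [8, 4, 0, 0]  score +0 (running 0)
row 2: [32, 2, 0, 64] -> [32, 2, 64, 0]  score +0 (running 0)
row 3: [8, 0, 8, 2] -> [16, 2, 0, 0]  score +16 (running 16)
Board after move:
 4 64 16  0
 8  4  0  0
32  2 64  0
16  2  0  0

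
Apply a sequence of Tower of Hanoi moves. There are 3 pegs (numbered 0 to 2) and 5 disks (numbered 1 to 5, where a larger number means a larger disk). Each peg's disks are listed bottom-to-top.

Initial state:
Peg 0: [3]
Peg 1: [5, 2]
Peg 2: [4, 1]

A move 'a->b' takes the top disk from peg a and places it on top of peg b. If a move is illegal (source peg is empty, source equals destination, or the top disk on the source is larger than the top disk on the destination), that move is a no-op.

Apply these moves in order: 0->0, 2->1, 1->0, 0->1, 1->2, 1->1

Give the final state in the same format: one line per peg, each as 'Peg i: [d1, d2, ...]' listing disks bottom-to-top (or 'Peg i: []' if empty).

Answer: Peg 0: [3]
Peg 1: [5, 2]
Peg 2: [4, 1]

Derivation:
After move 1 (0->0):
Peg 0: [3]
Peg 1: [5, 2]
Peg 2: [4, 1]

After move 2 (2->1):
Peg 0: [3]
Peg 1: [5, 2, 1]
Peg 2: [4]

After move 3 (1->0):
Peg 0: [3, 1]
Peg 1: [5, 2]
Peg 2: [4]

After move 4 (0->1):
Peg 0: [3]
Peg 1: [5, 2, 1]
Peg 2: [4]

After move 5 (1->2):
Peg 0: [3]
Peg 1: [5, 2]
Peg 2: [4, 1]

After move 6 (1->1):
Peg 0: [3]
Peg 1: [5, 2]
Peg 2: [4, 1]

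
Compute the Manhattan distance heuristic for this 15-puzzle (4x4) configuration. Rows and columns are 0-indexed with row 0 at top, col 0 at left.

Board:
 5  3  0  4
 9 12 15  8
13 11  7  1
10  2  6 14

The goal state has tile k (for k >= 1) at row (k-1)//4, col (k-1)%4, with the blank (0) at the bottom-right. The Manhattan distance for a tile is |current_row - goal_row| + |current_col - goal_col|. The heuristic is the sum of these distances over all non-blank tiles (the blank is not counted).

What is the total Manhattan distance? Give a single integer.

Answer: 26

Derivation:
Tile 5: (0,0)->(1,0) = 1
Tile 3: (0,1)->(0,2) = 1
Tile 4: (0,3)->(0,3) = 0
Tile 9: (1,0)->(2,0) = 1
Tile 12: (1,1)->(2,3) = 3
Tile 15: (1,2)->(3,2) = 2
Tile 8: (1,3)->(1,3) = 0
Tile 13: (2,0)->(3,0) = 1
Tile 11: (2,1)->(2,2) = 1
Tile 7: (2,2)->(1,2) = 1
Tile 1: (2,3)->(0,0) = 5
Tile 10: (3,0)->(2,1) = 2
Tile 2: (3,1)->(0,1) = 3
Tile 6: (3,2)->(1,1) = 3
Tile 14: (3,3)->(3,1) = 2
Sum: 1 + 1 + 0 + 1 + 3 + 2 + 0 + 1 + 1 + 1 + 5 + 2 + 3 + 3 + 2 = 26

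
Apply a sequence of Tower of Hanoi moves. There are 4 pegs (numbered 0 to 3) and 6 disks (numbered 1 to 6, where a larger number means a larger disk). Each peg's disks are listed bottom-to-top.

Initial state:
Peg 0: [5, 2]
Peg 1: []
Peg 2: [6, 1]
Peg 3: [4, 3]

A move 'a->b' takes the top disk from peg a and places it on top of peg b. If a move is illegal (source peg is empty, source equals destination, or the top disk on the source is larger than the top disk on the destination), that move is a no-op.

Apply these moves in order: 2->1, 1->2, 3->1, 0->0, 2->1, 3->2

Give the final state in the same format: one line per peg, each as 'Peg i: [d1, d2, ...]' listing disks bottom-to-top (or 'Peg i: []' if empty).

Answer: Peg 0: [5, 2]
Peg 1: [3, 1]
Peg 2: [6, 4]
Peg 3: []

Derivation:
After move 1 (2->1):
Peg 0: [5, 2]
Peg 1: [1]
Peg 2: [6]
Peg 3: [4, 3]

After move 2 (1->2):
Peg 0: [5, 2]
Peg 1: []
Peg 2: [6, 1]
Peg 3: [4, 3]

After move 3 (3->1):
Peg 0: [5, 2]
Peg 1: [3]
Peg 2: [6, 1]
Peg 3: [4]

After move 4 (0->0):
Peg 0: [5, 2]
Peg 1: [3]
Peg 2: [6, 1]
Peg 3: [4]

After move 5 (2->1):
Peg 0: [5, 2]
Peg 1: [3, 1]
Peg 2: [6]
Peg 3: [4]

After move 6 (3->2):
Peg 0: [5, 2]
Peg 1: [3, 1]
Peg 2: [6, 4]
Peg 3: []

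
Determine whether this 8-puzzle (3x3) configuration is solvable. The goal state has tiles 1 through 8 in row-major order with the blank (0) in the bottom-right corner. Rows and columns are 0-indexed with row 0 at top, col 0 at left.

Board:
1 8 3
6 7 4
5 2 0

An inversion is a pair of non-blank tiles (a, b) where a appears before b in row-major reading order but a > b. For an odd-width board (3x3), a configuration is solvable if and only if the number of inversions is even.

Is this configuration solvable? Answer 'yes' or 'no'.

Inversions (pairs i<j in row-major order where tile[i] > tile[j] > 0): 15
15 is odd, so the puzzle is not solvable.

Answer: no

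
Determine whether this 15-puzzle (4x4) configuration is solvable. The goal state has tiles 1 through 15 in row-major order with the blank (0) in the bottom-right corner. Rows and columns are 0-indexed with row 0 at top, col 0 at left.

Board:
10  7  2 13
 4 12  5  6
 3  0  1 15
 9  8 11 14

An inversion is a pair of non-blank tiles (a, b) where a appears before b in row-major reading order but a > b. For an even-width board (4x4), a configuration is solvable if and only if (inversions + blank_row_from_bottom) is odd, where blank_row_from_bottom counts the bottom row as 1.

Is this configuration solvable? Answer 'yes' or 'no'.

Answer: no

Derivation:
Inversions: 44
Blank is in row 2 (0-indexed from top), which is row 2 counting from the bottom (bottom = 1).
44 + 2 = 46, which is even, so the puzzle is not solvable.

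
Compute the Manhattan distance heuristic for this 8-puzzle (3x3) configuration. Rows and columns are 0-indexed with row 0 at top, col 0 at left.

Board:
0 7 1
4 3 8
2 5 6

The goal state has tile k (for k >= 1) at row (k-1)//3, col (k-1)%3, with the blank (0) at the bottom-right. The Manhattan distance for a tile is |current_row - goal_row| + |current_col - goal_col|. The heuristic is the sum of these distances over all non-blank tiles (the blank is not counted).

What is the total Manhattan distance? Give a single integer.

Answer: 14

Derivation:
Tile 7: (0,1)->(2,0) = 3
Tile 1: (0,2)->(0,0) = 2
Tile 4: (1,0)->(1,0) = 0
Tile 3: (1,1)->(0,2) = 2
Tile 8: (1,2)->(2,1) = 2
Tile 2: (2,0)->(0,1) = 3
Tile 5: (2,1)->(1,1) = 1
Tile 6: (2,2)->(1,2) = 1
Sum: 3 + 2 + 0 + 2 + 2 + 3 + 1 + 1 = 14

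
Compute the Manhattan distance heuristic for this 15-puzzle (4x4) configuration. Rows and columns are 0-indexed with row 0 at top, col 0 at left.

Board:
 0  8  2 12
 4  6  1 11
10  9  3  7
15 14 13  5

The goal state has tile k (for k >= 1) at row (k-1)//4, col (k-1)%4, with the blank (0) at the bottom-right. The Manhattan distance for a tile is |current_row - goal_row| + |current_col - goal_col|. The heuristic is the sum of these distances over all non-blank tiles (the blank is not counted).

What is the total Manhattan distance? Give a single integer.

Tile 8: (0,1)->(1,3) = 3
Tile 2: (0,2)->(0,1) = 1
Tile 12: (0,3)->(2,3) = 2
Tile 4: (1,0)->(0,3) = 4
Tile 6: (1,1)->(1,1) = 0
Tile 1: (1,2)->(0,0) = 3
Tile 11: (1,3)->(2,2) = 2
Tile 10: (2,0)->(2,1) = 1
Tile 9: (2,1)->(2,0) = 1
Tile 3: (2,2)->(0,2) = 2
Tile 7: (2,3)->(1,2) = 2
Tile 15: (3,0)->(3,2) = 2
Tile 14: (3,1)->(3,1) = 0
Tile 13: (3,2)->(3,0) = 2
Tile 5: (3,3)->(1,0) = 5
Sum: 3 + 1 + 2 + 4 + 0 + 3 + 2 + 1 + 1 + 2 + 2 + 2 + 0 + 2 + 5 = 30

Answer: 30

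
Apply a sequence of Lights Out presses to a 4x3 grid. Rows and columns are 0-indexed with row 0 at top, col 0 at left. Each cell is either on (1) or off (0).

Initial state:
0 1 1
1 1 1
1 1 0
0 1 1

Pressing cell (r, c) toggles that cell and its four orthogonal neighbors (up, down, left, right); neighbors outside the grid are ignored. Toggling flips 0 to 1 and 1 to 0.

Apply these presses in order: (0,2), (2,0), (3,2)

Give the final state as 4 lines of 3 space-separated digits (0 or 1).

Answer: 0 0 0
0 1 0
0 0 1
1 0 0

Derivation:
After press 1 at (0,2):
0 0 0
1 1 0
1 1 0
0 1 1

After press 2 at (2,0):
0 0 0
0 1 0
0 0 0
1 1 1

After press 3 at (3,2):
0 0 0
0 1 0
0 0 1
1 0 0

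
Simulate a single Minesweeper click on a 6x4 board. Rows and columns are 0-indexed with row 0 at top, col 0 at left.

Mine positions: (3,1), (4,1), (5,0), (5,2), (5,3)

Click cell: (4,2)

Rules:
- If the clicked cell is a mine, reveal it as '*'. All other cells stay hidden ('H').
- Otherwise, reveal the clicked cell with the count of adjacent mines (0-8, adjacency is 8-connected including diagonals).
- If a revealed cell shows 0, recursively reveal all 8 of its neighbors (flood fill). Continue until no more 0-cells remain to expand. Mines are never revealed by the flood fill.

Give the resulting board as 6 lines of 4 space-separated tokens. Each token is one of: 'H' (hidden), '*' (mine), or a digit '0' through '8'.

H H H H
H H H H
H H H H
H H H H
H H 4 H
H H H H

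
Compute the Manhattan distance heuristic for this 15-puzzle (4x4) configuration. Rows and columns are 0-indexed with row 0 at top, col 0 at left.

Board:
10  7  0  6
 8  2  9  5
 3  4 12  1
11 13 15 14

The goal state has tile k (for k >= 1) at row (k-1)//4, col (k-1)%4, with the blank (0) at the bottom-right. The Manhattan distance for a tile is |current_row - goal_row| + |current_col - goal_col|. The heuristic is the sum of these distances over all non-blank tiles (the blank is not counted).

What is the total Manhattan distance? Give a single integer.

Answer: 38

Derivation:
Tile 10: at (0,0), goal (2,1), distance |0-2|+|0-1| = 3
Tile 7: at (0,1), goal (1,2), distance |0-1|+|1-2| = 2
Tile 6: at (0,3), goal (1,1), distance |0-1|+|3-1| = 3
Tile 8: at (1,0), goal (1,3), distance |1-1|+|0-3| = 3
Tile 2: at (1,1), goal (0,1), distance |1-0|+|1-1| = 1
Tile 9: at (1,2), goal (2,0), distance |1-2|+|2-0| = 3
Tile 5: at (1,3), goal (1,0), distance |1-1|+|3-0| = 3
Tile 3: at (2,0), goal (0,2), distance |2-0|+|0-2| = 4
Tile 4: at (2,1), goal (0,3), distance |2-0|+|1-3| = 4
Tile 12: at (2,2), goal (2,3), distance |2-2|+|2-3| = 1
Tile 1: at (2,3), goal (0,0), distance |2-0|+|3-0| = 5
Tile 11: at (3,0), goal (2,2), distance |3-2|+|0-2| = 3
Tile 13: at (3,1), goal (3,0), distance |3-3|+|1-0| = 1
Tile 15: at (3,2), goal (3,2), distance |3-3|+|2-2| = 0
Tile 14: at (3,3), goal (3,1), distance |3-3|+|3-1| = 2
Sum: 3 + 2 + 3 + 3 + 1 + 3 + 3 + 4 + 4 + 1 + 5 + 3 + 1 + 0 + 2 = 38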